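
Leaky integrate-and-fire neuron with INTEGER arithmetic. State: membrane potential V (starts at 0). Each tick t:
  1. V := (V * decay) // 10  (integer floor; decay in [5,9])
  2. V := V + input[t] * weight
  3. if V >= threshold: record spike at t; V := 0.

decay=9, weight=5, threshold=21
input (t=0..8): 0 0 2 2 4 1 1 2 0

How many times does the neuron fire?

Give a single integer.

Answer: 1

Derivation:
t=0: input=0 -> V=0
t=1: input=0 -> V=0
t=2: input=2 -> V=10
t=3: input=2 -> V=19
t=4: input=4 -> V=0 FIRE
t=5: input=1 -> V=5
t=6: input=1 -> V=9
t=7: input=2 -> V=18
t=8: input=0 -> V=16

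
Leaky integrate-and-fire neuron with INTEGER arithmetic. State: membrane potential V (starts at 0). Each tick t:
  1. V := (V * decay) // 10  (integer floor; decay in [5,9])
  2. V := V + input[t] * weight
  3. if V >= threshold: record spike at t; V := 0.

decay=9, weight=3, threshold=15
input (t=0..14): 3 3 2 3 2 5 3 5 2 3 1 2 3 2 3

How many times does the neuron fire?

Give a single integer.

t=0: input=3 -> V=9
t=1: input=3 -> V=0 FIRE
t=2: input=2 -> V=6
t=3: input=3 -> V=14
t=4: input=2 -> V=0 FIRE
t=5: input=5 -> V=0 FIRE
t=6: input=3 -> V=9
t=7: input=5 -> V=0 FIRE
t=8: input=2 -> V=6
t=9: input=3 -> V=14
t=10: input=1 -> V=0 FIRE
t=11: input=2 -> V=6
t=12: input=3 -> V=14
t=13: input=2 -> V=0 FIRE
t=14: input=3 -> V=9

Answer: 6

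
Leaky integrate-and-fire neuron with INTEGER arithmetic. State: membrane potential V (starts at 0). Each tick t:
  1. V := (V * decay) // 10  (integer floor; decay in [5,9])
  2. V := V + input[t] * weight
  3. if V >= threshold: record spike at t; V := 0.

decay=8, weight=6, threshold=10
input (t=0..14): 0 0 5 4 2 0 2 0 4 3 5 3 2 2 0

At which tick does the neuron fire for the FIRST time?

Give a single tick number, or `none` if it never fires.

t=0: input=0 -> V=0
t=1: input=0 -> V=0
t=2: input=5 -> V=0 FIRE
t=3: input=4 -> V=0 FIRE
t=4: input=2 -> V=0 FIRE
t=5: input=0 -> V=0
t=6: input=2 -> V=0 FIRE
t=7: input=0 -> V=0
t=8: input=4 -> V=0 FIRE
t=9: input=3 -> V=0 FIRE
t=10: input=5 -> V=0 FIRE
t=11: input=3 -> V=0 FIRE
t=12: input=2 -> V=0 FIRE
t=13: input=2 -> V=0 FIRE
t=14: input=0 -> V=0

Answer: 2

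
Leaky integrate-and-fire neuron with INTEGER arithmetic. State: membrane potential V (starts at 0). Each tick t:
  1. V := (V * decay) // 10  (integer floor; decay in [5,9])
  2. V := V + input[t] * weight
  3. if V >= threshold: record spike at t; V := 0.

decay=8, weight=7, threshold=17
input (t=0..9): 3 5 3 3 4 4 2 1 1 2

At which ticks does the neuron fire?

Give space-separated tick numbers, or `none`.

t=0: input=3 -> V=0 FIRE
t=1: input=5 -> V=0 FIRE
t=2: input=3 -> V=0 FIRE
t=3: input=3 -> V=0 FIRE
t=4: input=4 -> V=0 FIRE
t=5: input=4 -> V=0 FIRE
t=6: input=2 -> V=14
t=7: input=1 -> V=0 FIRE
t=8: input=1 -> V=7
t=9: input=2 -> V=0 FIRE

Answer: 0 1 2 3 4 5 7 9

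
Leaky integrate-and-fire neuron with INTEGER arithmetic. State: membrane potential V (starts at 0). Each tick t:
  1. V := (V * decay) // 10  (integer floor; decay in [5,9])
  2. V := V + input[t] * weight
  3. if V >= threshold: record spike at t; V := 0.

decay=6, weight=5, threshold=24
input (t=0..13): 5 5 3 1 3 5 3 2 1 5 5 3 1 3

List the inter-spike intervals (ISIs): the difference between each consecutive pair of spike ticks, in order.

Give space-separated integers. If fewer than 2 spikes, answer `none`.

Answer: 1 4 4 1

Derivation:
t=0: input=5 -> V=0 FIRE
t=1: input=5 -> V=0 FIRE
t=2: input=3 -> V=15
t=3: input=1 -> V=14
t=4: input=3 -> V=23
t=5: input=5 -> V=0 FIRE
t=6: input=3 -> V=15
t=7: input=2 -> V=19
t=8: input=1 -> V=16
t=9: input=5 -> V=0 FIRE
t=10: input=5 -> V=0 FIRE
t=11: input=3 -> V=15
t=12: input=1 -> V=14
t=13: input=3 -> V=23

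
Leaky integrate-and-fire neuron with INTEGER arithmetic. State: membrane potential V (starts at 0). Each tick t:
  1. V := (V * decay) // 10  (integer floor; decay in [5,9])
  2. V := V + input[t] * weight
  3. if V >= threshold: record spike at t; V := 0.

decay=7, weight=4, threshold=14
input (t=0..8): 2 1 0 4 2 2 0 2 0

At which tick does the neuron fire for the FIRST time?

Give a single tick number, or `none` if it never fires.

Answer: 3

Derivation:
t=0: input=2 -> V=8
t=1: input=1 -> V=9
t=2: input=0 -> V=6
t=3: input=4 -> V=0 FIRE
t=4: input=2 -> V=8
t=5: input=2 -> V=13
t=6: input=0 -> V=9
t=7: input=2 -> V=0 FIRE
t=8: input=0 -> V=0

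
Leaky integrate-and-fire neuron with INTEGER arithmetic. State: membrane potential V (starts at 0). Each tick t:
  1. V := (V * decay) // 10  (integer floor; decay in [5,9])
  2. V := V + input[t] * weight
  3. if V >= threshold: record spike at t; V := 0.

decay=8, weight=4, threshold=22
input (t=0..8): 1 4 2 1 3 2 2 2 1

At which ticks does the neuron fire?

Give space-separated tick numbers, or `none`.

Answer: 2 6

Derivation:
t=0: input=1 -> V=4
t=1: input=4 -> V=19
t=2: input=2 -> V=0 FIRE
t=3: input=1 -> V=4
t=4: input=3 -> V=15
t=5: input=2 -> V=20
t=6: input=2 -> V=0 FIRE
t=7: input=2 -> V=8
t=8: input=1 -> V=10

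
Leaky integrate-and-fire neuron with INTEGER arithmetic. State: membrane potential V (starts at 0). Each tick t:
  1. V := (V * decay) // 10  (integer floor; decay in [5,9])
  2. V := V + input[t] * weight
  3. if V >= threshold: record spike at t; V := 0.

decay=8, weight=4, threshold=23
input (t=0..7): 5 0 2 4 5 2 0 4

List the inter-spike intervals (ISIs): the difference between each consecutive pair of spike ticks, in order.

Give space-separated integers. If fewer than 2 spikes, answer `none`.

t=0: input=5 -> V=20
t=1: input=0 -> V=16
t=2: input=2 -> V=20
t=3: input=4 -> V=0 FIRE
t=4: input=5 -> V=20
t=5: input=2 -> V=0 FIRE
t=6: input=0 -> V=0
t=7: input=4 -> V=16

Answer: 2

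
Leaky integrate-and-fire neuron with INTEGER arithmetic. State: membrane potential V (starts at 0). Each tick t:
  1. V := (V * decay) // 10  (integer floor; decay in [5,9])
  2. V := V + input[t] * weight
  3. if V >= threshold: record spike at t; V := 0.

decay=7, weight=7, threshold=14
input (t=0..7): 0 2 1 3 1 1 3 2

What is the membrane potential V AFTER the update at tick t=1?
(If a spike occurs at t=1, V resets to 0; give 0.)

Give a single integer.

Answer: 0

Derivation:
t=0: input=0 -> V=0
t=1: input=2 -> V=0 FIRE
t=2: input=1 -> V=7
t=3: input=3 -> V=0 FIRE
t=4: input=1 -> V=7
t=5: input=1 -> V=11
t=6: input=3 -> V=0 FIRE
t=7: input=2 -> V=0 FIRE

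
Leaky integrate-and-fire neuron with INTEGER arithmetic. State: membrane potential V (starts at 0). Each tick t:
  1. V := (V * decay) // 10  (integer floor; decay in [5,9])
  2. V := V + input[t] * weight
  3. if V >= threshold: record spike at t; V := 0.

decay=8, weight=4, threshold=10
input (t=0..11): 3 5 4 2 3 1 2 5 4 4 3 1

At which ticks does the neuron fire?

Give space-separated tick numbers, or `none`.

t=0: input=3 -> V=0 FIRE
t=1: input=5 -> V=0 FIRE
t=2: input=4 -> V=0 FIRE
t=3: input=2 -> V=8
t=4: input=3 -> V=0 FIRE
t=5: input=1 -> V=4
t=6: input=2 -> V=0 FIRE
t=7: input=5 -> V=0 FIRE
t=8: input=4 -> V=0 FIRE
t=9: input=4 -> V=0 FIRE
t=10: input=3 -> V=0 FIRE
t=11: input=1 -> V=4

Answer: 0 1 2 4 6 7 8 9 10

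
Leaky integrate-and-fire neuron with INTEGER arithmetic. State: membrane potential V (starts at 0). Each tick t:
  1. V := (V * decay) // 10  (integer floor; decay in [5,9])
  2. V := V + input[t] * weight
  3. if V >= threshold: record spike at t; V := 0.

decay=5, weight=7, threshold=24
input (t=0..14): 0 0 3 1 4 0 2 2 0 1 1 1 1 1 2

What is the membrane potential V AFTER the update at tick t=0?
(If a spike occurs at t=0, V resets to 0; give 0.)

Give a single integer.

t=0: input=0 -> V=0
t=1: input=0 -> V=0
t=2: input=3 -> V=21
t=3: input=1 -> V=17
t=4: input=4 -> V=0 FIRE
t=5: input=0 -> V=0
t=6: input=2 -> V=14
t=7: input=2 -> V=21
t=8: input=0 -> V=10
t=9: input=1 -> V=12
t=10: input=1 -> V=13
t=11: input=1 -> V=13
t=12: input=1 -> V=13
t=13: input=1 -> V=13
t=14: input=2 -> V=20

Answer: 0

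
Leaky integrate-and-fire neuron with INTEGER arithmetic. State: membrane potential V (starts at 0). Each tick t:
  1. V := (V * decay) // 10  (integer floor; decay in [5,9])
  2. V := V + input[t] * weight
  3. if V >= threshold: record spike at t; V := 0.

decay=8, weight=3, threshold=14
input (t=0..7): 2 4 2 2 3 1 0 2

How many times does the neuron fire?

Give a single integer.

t=0: input=2 -> V=6
t=1: input=4 -> V=0 FIRE
t=2: input=2 -> V=6
t=3: input=2 -> V=10
t=4: input=3 -> V=0 FIRE
t=5: input=1 -> V=3
t=6: input=0 -> V=2
t=7: input=2 -> V=7

Answer: 2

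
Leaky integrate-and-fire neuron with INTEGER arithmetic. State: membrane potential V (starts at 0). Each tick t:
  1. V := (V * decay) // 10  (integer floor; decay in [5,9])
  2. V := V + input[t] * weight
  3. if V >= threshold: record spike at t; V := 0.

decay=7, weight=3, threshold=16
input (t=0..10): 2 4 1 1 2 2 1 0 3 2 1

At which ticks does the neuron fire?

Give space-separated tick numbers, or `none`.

t=0: input=2 -> V=6
t=1: input=4 -> V=0 FIRE
t=2: input=1 -> V=3
t=3: input=1 -> V=5
t=4: input=2 -> V=9
t=5: input=2 -> V=12
t=6: input=1 -> V=11
t=7: input=0 -> V=7
t=8: input=3 -> V=13
t=9: input=2 -> V=15
t=10: input=1 -> V=13

Answer: 1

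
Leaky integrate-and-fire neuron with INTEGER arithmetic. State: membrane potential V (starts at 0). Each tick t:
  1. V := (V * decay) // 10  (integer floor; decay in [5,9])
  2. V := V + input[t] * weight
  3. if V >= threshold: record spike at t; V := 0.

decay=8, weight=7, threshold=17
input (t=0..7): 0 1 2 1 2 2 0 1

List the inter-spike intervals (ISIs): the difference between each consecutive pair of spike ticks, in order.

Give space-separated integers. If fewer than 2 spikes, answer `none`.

t=0: input=0 -> V=0
t=1: input=1 -> V=7
t=2: input=2 -> V=0 FIRE
t=3: input=1 -> V=7
t=4: input=2 -> V=0 FIRE
t=5: input=2 -> V=14
t=6: input=0 -> V=11
t=7: input=1 -> V=15

Answer: 2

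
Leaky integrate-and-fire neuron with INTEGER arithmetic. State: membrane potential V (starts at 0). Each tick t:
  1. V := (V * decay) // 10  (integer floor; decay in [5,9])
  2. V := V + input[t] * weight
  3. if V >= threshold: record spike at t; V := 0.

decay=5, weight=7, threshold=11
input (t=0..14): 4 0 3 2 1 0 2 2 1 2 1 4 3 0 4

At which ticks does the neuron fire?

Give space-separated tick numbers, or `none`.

t=0: input=4 -> V=0 FIRE
t=1: input=0 -> V=0
t=2: input=3 -> V=0 FIRE
t=3: input=2 -> V=0 FIRE
t=4: input=1 -> V=7
t=5: input=0 -> V=3
t=6: input=2 -> V=0 FIRE
t=7: input=2 -> V=0 FIRE
t=8: input=1 -> V=7
t=9: input=2 -> V=0 FIRE
t=10: input=1 -> V=7
t=11: input=4 -> V=0 FIRE
t=12: input=3 -> V=0 FIRE
t=13: input=0 -> V=0
t=14: input=4 -> V=0 FIRE

Answer: 0 2 3 6 7 9 11 12 14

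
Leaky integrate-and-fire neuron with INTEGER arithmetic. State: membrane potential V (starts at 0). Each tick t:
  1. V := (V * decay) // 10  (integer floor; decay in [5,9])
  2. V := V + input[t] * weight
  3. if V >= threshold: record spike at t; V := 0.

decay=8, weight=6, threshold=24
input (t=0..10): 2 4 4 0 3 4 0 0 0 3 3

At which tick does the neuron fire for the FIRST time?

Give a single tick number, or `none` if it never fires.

Answer: 1

Derivation:
t=0: input=2 -> V=12
t=1: input=4 -> V=0 FIRE
t=2: input=4 -> V=0 FIRE
t=3: input=0 -> V=0
t=4: input=3 -> V=18
t=5: input=4 -> V=0 FIRE
t=6: input=0 -> V=0
t=7: input=0 -> V=0
t=8: input=0 -> V=0
t=9: input=3 -> V=18
t=10: input=3 -> V=0 FIRE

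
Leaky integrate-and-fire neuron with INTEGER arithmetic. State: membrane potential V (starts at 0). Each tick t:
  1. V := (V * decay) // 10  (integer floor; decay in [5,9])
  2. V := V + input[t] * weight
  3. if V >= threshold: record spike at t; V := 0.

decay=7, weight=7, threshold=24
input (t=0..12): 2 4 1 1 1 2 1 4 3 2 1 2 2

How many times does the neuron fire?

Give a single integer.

Answer: 4

Derivation:
t=0: input=2 -> V=14
t=1: input=4 -> V=0 FIRE
t=2: input=1 -> V=7
t=3: input=1 -> V=11
t=4: input=1 -> V=14
t=5: input=2 -> V=23
t=6: input=1 -> V=23
t=7: input=4 -> V=0 FIRE
t=8: input=3 -> V=21
t=9: input=2 -> V=0 FIRE
t=10: input=1 -> V=7
t=11: input=2 -> V=18
t=12: input=2 -> V=0 FIRE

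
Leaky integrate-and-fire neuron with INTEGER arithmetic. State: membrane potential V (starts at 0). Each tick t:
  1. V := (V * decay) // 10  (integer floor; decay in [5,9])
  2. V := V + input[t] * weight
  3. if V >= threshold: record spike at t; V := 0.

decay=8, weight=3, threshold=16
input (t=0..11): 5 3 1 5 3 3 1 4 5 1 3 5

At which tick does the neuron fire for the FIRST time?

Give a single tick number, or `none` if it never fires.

t=0: input=5 -> V=15
t=1: input=3 -> V=0 FIRE
t=2: input=1 -> V=3
t=3: input=5 -> V=0 FIRE
t=4: input=3 -> V=9
t=5: input=3 -> V=0 FIRE
t=6: input=1 -> V=3
t=7: input=4 -> V=14
t=8: input=5 -> V=0 FIRE
t=9: input=1 -> V=3
t=10: input=3 -> V=11
t=11: input=5 -> V=0 FIRE

Answer: 1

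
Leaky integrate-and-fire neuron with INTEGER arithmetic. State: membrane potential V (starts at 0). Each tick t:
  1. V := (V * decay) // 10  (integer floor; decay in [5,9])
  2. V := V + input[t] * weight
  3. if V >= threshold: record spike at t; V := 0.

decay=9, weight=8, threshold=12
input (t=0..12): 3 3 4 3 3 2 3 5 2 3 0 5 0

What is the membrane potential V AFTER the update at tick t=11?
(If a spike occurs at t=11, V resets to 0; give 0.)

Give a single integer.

t=0: input=3 -> V=0 FIRE
t=1: input=3 -> V=0 FIRE
t=2: input=4 -> V=0 FIRE
t=3: input=3 -> V=0 FIRE
t=4: input=3 -> V=0 FIRE
t=5: input=2 -> V=0 FIRE
t=6: input=3 -> V=0 FIRE
t=7: input=5 -> V=0 FIRE
t=8: input=2 -> V=0 FIRE
t=9: input=3 -> V=0 FIRE
t=10: input=0 -> V=0
t=11: input=5 -> V=0 FIRE
t=12: input=0 -> V=0

Answer: 0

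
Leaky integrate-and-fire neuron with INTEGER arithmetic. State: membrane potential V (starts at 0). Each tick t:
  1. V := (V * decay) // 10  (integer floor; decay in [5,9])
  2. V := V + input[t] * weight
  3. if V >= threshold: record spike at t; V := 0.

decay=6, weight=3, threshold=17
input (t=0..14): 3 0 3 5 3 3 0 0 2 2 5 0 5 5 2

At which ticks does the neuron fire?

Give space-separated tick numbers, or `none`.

t=0: input=3 -> V=9
t=1: input=0 -> V=5
t=2: input=3 -> V=12
t=3: input=5 -> V=0 FIRE
t=4: input=3 -> V=9
t=5: input=3 -> V=14
t=6: input=0 -> V=8
t=7: input=0 -> V=4
t=8: input=2 -> V=8
t=9: input=2 -> V=10
t=10: input=5 -> V=0 FIRE
t=11: input=0 -> V=0
t=12: input=5 -> V=15
t=13: input=5 -> V=0 FIRE
t=14: input=2 -> V=6

Answer: 3 10 13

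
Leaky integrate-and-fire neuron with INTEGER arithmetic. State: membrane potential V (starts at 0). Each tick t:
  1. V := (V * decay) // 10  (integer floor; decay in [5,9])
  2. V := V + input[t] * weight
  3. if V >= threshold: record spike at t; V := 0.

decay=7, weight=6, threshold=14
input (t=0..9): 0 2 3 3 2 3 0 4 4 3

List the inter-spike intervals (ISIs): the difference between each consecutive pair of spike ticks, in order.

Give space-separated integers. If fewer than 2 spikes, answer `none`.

t=0: input=0 -> V=0
t=1: input=2 -> V=12
t=2: input=3 -> V=0 FIRE
t=3: input=3 -> V=0 FIRE
t=4: input=2 -> V=12
t=5: input=3 -> V=0 FIRE
t=6: input=0 -> V=0
t=7: input=4 -> V=0 FIRE
t=8: input=4 -> V=0 FIRE
t=9: input=3 -> V=0 FIRE

Answer: 1 2 2 1 1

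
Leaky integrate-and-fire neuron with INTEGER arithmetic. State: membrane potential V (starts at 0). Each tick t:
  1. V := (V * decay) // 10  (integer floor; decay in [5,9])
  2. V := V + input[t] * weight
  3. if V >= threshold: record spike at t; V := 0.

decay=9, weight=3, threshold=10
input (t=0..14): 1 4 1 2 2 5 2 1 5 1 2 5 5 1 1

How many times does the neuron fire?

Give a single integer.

t=0: input=1 -> V=3
t=1: input=4 -> V=0 FIRE
t=2: input=1 -> V=3
t=3: input=2 -> V=8
t=4: input=2 -> V=0 FIRE
t=5: input=5 -> V=0 FIRE
t=6: input=2 -> V=6
t=7: input=1 -> V=8
t=8: input=5 -> V=0 FIRE
t=9: input=1 -> V=3
t=10: input=2 -> V=8
t=11: input=5 -> V=0 FIRE
t=12: input=5 -> V=0 FIRE
t=13: input=1 -> V=3
t=14: input=1 -> V=5

Answer: 6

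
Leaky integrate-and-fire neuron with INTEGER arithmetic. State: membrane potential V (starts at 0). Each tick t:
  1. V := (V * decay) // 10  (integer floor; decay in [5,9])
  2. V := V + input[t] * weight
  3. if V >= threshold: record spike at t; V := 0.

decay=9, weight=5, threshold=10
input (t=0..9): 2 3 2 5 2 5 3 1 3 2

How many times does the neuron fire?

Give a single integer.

Answer: 9

Derivation:
t=0: input=2 -> V=0 FIRE
t=1: input=3 -> V=0 FIRE
t=2: input=2 -> V=0 FIRE
t=3: input=5 -> V=0 FIRE
t=4: input=2 -> V=0 FIRE
t=5: input=5 -> V=0 FIRE
t=6: input=3 -> V=0 FIRE
t=7: input=1 -> V=5
t=8: input=3 -> V=0 FIRE
t=9: input=2 -> V=0 FIRE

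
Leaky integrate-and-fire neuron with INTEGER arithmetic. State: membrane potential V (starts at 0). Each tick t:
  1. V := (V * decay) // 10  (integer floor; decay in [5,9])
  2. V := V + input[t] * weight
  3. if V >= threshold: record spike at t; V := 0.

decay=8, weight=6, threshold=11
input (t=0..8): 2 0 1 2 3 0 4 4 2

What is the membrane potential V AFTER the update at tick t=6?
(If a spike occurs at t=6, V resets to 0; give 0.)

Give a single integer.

Answer: 0

Derivation:
t=0: input=2 -> V=0 FIRE
t=1: input=0 -> V=0
t=2: input=1 -> V=6
t=3: input=2 -> V=0 FIRE
t=4: input=3 -> V=0 FIRE
t=5: input=0 -> V=0
t=6: input=4 -> V=0 FIRE
t=7: input=4 -> V=0 FIRE
t=8: input=2 -> V=0 FIRE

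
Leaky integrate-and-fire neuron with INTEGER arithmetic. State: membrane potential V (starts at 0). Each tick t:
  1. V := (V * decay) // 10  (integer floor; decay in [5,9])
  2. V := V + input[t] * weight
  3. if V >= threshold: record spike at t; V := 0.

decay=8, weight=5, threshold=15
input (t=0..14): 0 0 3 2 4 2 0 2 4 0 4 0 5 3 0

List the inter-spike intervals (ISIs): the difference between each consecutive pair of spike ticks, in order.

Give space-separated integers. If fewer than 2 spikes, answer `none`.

Answer: 2 3 1 2 2 1

Derivation:
t=0: input=0 -> V=0
t=1: input=0 -> V=0
t=2: input=3 -> V=0 FIRE
t=3: input=2 -> V=10
t=4: input=4 -> V=0 FIRE
t=5: input=2 -> V=10
t=6: input=0 -> V=8
t=7: input=2 -> V=0 FIRE
t=8: input=4 -> V=0 FIRE
t=9: input=0 -> V=0
t=10: input=4 -> V=0 FIRE
t=11: input=0 -> V=0
t=12: input=5 -> V=0 FIRE
t=13: input=3 -> V=0 FIRE
t=14: input=0 -> V=0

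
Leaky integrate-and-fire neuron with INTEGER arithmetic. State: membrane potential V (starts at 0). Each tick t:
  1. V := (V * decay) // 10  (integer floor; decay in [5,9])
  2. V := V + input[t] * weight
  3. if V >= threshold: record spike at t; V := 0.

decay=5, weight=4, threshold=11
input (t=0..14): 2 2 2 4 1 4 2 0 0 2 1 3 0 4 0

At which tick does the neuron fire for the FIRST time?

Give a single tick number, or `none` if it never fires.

Answer: 1

Derivation:
t=0: input=2 -> V=8
t=1: input=2 -> V=0 FIRE
t=2: input=2 -> V=8
t=3: input=4 -> V=0 FIRE
t=4: input=1 -> V=4
t=5: input=4 -> V=0 FIRE
t=6: input=2 -> V=8
t=7: input=0 -> V=4
t=8: input=0 -> V=2
t=9: input=2 -> V=9
t=10: input=1 -> V=8
t=11: input=3 -> V=0 FIRE
t=12: input=0 -> V=0
t=13: input=4 -> V=0 FIRE
t=14: input=0 -> V=0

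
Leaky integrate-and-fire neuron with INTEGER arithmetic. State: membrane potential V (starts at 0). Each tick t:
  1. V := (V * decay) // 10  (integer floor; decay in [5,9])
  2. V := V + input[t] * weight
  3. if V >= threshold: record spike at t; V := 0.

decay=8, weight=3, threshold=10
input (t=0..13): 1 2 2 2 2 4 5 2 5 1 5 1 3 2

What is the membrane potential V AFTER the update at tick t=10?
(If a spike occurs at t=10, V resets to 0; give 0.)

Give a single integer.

t=0: input=1 -> V=3
t=1: input=2 -> V=8
t=2: input=2 -> V=0 FIRE
t=3: input=2 -> V=6
t=4: input=2 -> V=0 FIRE
t=5: input=4 -> V=0 FIRE
t=6: input=5 -> V=0 FIRE
t=7: input=2 -> V=6
t=8: input=5 -> V=0 FIRE
t=9: input=1 -> V=3
t=10: input=5 -> V=0 FIRE
t=11: input=1 -> V=3
t=12: input=3 -> V=0 FIRE
t=13: input=2 -> V=6

Answer: 0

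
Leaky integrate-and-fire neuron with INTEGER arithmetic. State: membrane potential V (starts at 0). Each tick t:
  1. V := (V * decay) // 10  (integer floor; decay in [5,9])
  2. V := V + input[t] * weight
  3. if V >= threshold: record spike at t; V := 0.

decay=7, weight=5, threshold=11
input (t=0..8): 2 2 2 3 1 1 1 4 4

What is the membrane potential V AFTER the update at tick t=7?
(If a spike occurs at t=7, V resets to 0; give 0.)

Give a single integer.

Answer: 0

Derivation:
t=0: input=2 -> V=10
t=1: input=2 -> V=0 FIRE
t=2: input=2 -> V=10
t=3: input=3 -> V=0 FIRE
t=4: input=1 -> V=5
t=5: input=1 -> V=8
t=6: input=1 -> V=10
t=7: input=4 -> V=0 FIRE
t=8: input=4 -> V=0 FIRE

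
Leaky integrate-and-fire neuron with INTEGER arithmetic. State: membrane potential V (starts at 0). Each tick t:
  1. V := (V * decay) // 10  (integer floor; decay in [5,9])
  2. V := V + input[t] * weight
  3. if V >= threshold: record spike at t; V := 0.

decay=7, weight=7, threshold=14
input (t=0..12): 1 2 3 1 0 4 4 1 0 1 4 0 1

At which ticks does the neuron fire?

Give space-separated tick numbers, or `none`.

t=0: input=1 -> V=7
t=1: input=2 -> V=0 FIRE
t=2: input=3 -> V=0 FIRE
t=3: input=1 -> V=7
t=4: input=0 -> V=4
t=5: input=4 -> V=0 FIRE
t=6: input=4 -> V=0 FIRE
t=7: input=1 -> V=7
t=8: input=0 -> V=4
t=9: input=1 -> V=9
t=10: input=4 -> V=0 FIRE
t=11: input=0 -> V=0
t=12: input=1 -> V=7

Answer: 1 2 5 6 10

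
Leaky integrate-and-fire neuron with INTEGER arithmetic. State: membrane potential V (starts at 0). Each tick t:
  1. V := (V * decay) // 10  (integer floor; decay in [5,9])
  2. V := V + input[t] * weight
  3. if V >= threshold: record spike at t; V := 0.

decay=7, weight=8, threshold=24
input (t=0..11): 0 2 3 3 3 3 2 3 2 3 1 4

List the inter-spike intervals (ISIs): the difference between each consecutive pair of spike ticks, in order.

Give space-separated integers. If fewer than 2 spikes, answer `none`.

Answer: 1 1 1 2 2 2

Derivation:
t=0: input=0 -> V=0
t=1: input=2 -> V=16
t=2: input=3 -> V=0 FIRE
t=3: input=3 -> V=0 FIRE
t=4: input=3 -> V=0 FIRE
t=5: input=3 -> V=0 FIRE
t=6: input=2 -> V=16
t=7: input=3 -> V=0 FIRE
t=8: input=2 -> V=16
t=9: input=3 -> V=0 FIRE
t=10: input=1 -> V=8
t=11: input=4 -> V=0 FIRE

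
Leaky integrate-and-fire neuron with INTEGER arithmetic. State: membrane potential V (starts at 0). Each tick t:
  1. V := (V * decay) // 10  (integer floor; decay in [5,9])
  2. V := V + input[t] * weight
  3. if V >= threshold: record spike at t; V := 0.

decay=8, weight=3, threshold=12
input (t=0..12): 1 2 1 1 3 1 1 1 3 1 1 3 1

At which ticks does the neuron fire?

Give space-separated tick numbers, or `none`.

Answer: 4 8 11

Derivation:
t=0: input=1 -> V=3
t=1: input=2 -> V=8
t=2: input=1 -> V=9
t=3: input=1 -> V=10
t=4: input=3 -> V=0 FIRE
t=5: input=1 -> V=3
t=6: input=1 -> V=5
t=7: input=1 -> V=7
t=8: input=3 -> V=0 FIRE
t=9: input=1 -> V=3
t=10: input=1 -> V=5
t=11: input=3 -> V=0 FIRE
t=12: input=1 -> V=3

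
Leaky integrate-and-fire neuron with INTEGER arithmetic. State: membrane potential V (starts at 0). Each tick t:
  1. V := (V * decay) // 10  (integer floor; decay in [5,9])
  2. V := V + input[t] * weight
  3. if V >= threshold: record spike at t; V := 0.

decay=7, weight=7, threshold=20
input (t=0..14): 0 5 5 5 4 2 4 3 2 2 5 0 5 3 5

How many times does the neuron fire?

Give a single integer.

t=0: input=0 -> V=0
t=1: input=5 -> V=0 FIRE
t=2: input=5 -> V=0 FIRE
t=3: input=5 -> V=0 FIRE
t=4: input=4 -> V=0 FIRE
t=5: input=2 -> V=14
t=6: input=4 -> V=0 FIRE
t=7: input=3 -> V=0 FIRE
t=8: input=2 -> V=14
t=9: input=2 -> V=0 FIRE
t=10: input=5 -> V=0 FIRE
t=11: input=0 -> V=0
t=12: input=5 -> V=0 FIRE
t=13: input=3 -> V=0 FIRE
t=14: input=5 -> V=0 FIRE

Answer: 11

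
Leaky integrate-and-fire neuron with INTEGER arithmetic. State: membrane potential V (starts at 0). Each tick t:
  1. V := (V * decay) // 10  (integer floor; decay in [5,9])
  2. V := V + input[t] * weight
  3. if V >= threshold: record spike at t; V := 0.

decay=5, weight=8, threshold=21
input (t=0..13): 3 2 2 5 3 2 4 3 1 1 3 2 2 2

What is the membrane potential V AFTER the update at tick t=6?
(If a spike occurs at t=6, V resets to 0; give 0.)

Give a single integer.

t=0: input=3 -> V=0 FIRE
t=1: input=2 -> V=16
t=2: input=2 -> V=0 FIRE
t=3: input=5 -> V=0 FIRE
t=4: input=3 -> V=0 FIRE
t=5: input=2 -> V=16
t=6: input=4 -> V=0 FIRE
t=7: input=3 -> V=0 FIRE
t=8: input=1 -> V=8
t=9: input=1 -> V=12
t=10: input=3 -> V=0 FIRE
t=11: input=2 -> V=16
t=12: input=2 -> V=0 FIRE
t=13: input=2 -> V=16

Answer: 0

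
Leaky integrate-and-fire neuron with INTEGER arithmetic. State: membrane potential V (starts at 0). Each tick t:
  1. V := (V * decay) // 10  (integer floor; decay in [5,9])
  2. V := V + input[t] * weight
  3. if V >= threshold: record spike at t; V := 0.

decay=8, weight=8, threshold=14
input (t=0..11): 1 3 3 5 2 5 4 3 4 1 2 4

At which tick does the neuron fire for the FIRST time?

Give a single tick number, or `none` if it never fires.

Answer: 1

Derivation:
t=0: input=1 -> V=8
t=1: input=3 -> V=0 FIRE
t=2: input=3 -> V=0 FIRE
t=3: input=5 -> V=0 FIRE
t=4: input=2 -> V=0 FIRE
t=5: input=5 -> V=0 FIRE
t=6: input=4 -> V=0 FIRE
t=7: input=3 -> V=0 FIRE
t=8: input=4 -> V=0 FIRE
t=9: input=1 -> V=8
t=10: input=2 -> V=0 FIRE
t=11: input=4 -> V=0 FIRE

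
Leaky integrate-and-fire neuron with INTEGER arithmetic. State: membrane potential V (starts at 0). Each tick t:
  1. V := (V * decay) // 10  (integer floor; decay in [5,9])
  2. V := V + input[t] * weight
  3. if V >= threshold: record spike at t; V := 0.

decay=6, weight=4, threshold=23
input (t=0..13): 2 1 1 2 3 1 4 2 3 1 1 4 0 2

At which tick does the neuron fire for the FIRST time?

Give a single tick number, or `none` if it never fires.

t=0: input=2 -> V=8
t=1: input=1 -> V=8
t=2: input=1 -> V=8
t=3: input=2 -> V=12
t=4: input=3 -> V=19
t=5: input=1 -> V=15
t=6: input=4 -> V=0 FIRE
t=7: input=2 -> V=8
t=8: input=3 -> V=16
t=9: input=1 -> V=13
t=10: input=1 -> V=11
t=11: input=4 -> V=22
t=12: input=0 -> V=13
t=13: input=2 -> V=15

Answer: 6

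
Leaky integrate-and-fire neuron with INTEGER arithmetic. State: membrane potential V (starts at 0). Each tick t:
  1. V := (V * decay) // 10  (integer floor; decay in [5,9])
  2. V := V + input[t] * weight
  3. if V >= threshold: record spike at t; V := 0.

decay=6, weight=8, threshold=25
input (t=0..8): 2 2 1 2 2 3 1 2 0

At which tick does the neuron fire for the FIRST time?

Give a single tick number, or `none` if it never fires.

Answer: 1

Derivation:
t=0: input=2 -> V=16
t=1: input=2 -> V=0 FIRE
t=2: input=1 -> V=8
t=3: input=2 -> V=20
t=4: input=2 -> V=0 FIRE
t=5: input=3 -> V=24
t=6: input=1 -> V=22
t=7: input=2 -> V=0 FIRE
t=8: input=0 -> V=0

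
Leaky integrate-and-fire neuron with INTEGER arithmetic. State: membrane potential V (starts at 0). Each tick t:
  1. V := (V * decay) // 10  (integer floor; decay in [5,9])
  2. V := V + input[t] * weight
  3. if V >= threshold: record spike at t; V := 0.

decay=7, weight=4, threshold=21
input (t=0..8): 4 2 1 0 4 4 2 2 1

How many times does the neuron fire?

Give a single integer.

t=0: input=4 -> V=16
t=1: input=2 -> V=19
t=2: input=1 -> V=17
t=3: input=0 -> V=11
t=4: input=4 -> V=0 FIRE
t=5: input=4 -> V=16
t=6: input=2 -> V=19
t=7: input=2 -> V=0 FIRE
t=8: input=1 -> V=4

Answer: 2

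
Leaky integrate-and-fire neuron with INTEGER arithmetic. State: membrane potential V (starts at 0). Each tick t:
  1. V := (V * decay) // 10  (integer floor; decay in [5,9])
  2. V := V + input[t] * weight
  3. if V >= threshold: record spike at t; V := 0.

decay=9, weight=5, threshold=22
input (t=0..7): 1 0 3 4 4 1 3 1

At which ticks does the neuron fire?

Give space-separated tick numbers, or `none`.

Answer: 3 5

Derivation:
t=0: input=1 -> V=5
t=1: input=0 -> V=4
t=2: input=3 -> V=18
t=3: input=4 -> V=0 FIRE
t=4: input=4 -> V=20
t=5: input=1 -> V=0 FIRE
t=6: input=3 -> V=15
t=7: input=1 -> V=18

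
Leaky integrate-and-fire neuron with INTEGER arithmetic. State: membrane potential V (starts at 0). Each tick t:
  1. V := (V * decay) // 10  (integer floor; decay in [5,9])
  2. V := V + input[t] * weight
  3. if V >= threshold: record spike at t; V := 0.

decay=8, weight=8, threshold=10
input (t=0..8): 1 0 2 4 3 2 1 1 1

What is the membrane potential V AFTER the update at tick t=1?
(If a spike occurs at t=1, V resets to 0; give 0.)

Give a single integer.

t=0: input=1 -> V=8
t=1: input=0 -> V=6
t=2: input=2 -> V=0 FIRE
t=3: input=4 -> V=0 FIRE
t=4: input=3 -> V=0 FIRE
t=5: input=2 -> V=0 FIRE
t=6: input=1 -> V=8
t=7: input=1 -> V=0 FIRE
t=8: input=1 -> V=8

Answer: 6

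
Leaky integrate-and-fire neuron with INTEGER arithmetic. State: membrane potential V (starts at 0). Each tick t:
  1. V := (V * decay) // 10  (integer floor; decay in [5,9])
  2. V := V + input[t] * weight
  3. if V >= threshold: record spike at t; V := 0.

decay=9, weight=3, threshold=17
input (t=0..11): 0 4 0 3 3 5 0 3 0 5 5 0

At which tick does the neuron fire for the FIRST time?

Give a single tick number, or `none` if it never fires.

t=0: input=0 -> V=0
t=1: input=4 -> V=12
t=2: input=0 -> V=10
t=3: input=3 -> V=0 FIRE
t=4: input=3 -> V=9
t=5: input=5 -> V=0 FIRE
t=6: input=0 -> V=0
t=7: input=3 -> V=9
t=8: input=0 -> V=8
t=9: input=5 -> V=0 FIRE
t=10: input=5 -> V=15
t=11: input=0 -> V=13

Answer: 3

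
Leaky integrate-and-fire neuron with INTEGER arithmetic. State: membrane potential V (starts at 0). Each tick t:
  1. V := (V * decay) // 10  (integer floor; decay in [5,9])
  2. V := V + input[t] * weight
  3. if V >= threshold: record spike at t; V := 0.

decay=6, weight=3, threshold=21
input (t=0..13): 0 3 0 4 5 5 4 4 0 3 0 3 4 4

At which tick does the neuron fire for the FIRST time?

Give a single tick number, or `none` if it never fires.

t=0: input=0 -> V=0
t=1: input=3 -> V=9
t=2: input=0 -> V=5
t=3: input=4 -> V=15
t=4: input=5 -> V=0 FIRE
t=5: input=5 -> V=15
t=6: input=4 -> V=0 FIRE
t=7: input=4 -> V=12
t=8: input=0 -> V=7
t=9: input=3 -> V=13
t=10: input=0 -> V=7
t=11: input=3 -> V=13
t=12: input=4 -> V=19
t=13: input=4 -> V=0 FIRE

Answer: 4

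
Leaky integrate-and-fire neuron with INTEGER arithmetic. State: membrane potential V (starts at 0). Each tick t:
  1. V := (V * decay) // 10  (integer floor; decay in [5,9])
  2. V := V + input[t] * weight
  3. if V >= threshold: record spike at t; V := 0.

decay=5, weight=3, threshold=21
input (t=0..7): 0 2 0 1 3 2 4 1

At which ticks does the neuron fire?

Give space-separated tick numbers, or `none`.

t=0: input=0 -> V=0
t=1: input=2 -> V=6
t=2: input=0 -> V=3
t=3: input=1 -> V=4
t=4: input=3 -> V=11
t=5: input=2 -> V=11
t=6: input=4 -> V=17
t=7: input=1 -> V=11

Answer: none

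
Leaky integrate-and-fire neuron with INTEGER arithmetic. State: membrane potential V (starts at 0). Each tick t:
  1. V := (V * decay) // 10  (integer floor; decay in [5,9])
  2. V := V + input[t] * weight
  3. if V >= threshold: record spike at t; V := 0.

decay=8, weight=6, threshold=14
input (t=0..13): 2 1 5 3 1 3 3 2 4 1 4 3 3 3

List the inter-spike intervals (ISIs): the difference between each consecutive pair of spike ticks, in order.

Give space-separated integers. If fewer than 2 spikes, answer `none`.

t=0: input=2 -> V=12
t=1: input=1 -> V=0 FIRE
t=2: input=5 -> V=0 FIRE
t=3: input=3 -> V=0 FIRE
t=4: input=1 -> V=6
t=5: input=3 -> V=0 FIRE
t=6: input=3 -> V=0 FIRE
t=7: input=2 -> V=12
t=8: input=4 -> V=0 FIRE
t=9: input=1 -> V=6
t=10: input=4 -> V=0 FIRE
t=11: input=3 -> V=0 FIRE
t=12: input=3 -> V=0 FIRE
t=13: input=3 -> V=0 FIRE

Answer: 1 1 2 1 2 2 1 1 1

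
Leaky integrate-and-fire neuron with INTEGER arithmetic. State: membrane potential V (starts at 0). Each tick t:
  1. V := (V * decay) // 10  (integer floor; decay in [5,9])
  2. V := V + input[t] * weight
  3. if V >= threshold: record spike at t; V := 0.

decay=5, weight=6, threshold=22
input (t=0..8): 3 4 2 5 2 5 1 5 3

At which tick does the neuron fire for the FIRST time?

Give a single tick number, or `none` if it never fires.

Answer: 1

Derivation:
t=0: input=3 -> V=18
t=1: input=4 -> V=0 FIRE
t=2: input=2 -> V=12
t=3: input=5 -> V=0 FIRE
t=4: input=2 -> V=12
t=5: input=5 -> V=0 FIRE
t=6: input=1 -> V=6
t=7: input=5 -> V=0 FIRE
t=8: input=3 -> V=18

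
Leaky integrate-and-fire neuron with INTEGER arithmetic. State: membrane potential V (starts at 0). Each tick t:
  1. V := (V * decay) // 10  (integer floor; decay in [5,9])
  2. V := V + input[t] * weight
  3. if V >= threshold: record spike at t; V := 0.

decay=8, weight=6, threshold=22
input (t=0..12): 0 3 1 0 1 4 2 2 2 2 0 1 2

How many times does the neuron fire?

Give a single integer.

t=0: input=0 -> V=0
t=1: input=3 -> V=18
t=2: input=1 -> V=20
t=3: input=0 -> V=16
t=4: input=1 -> V=18
t=5: input=4 -> V=0 FIRE
t=6: input=2 -> V=12
t=7: input=2 -> V=21
t=8: input=2 -> V=0 FIRE
t=9: input=2 -> V=12
t=10: input=0 -> V=9
t=11: input=1 -> V=13
t=12: input=2 -> V=0 FIRE

Answer: 3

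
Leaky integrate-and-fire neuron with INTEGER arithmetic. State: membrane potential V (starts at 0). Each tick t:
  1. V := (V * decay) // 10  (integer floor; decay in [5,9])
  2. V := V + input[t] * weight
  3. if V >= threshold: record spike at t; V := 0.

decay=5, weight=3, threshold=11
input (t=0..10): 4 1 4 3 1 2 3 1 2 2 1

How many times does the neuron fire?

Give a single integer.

t=0: input=4 -> V=0 FIRE
t=1: input=1 -> V=3
t=2: input=4 -> V=0 FIRE
t=3: input=3 -> V=9
t=4: input=1 -> V=7
t=5: input=2 -> V=9
t=6: input=3 -> V=0 FIRE
t=7: input=1 -> V=3
t=8: input=2 -> V=7
t=9: input=2 -> V=9
t=10: input=1 -> V=7

Answer: 3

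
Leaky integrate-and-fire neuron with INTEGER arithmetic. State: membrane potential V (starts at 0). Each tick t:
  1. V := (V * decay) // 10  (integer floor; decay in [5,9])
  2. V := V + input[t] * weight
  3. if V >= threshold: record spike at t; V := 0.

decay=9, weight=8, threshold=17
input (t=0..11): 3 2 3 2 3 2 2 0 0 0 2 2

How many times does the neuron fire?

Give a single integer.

Answer: 5

Derivation:
t=0: input=3 -> V=0 FIRE
t=1: input=2 -> V=16
t=2: input=3 -> V=0 FIRE
t=3: input=2 -> V=16
t=4: input=3 -> V=0 FIRE
t=5: input=2 -> V=16
t=6: input=2 -> V=0 FIRE
t=7: input=0 -> V=0
t=8: input=0 -> V=0
t=9: input=0 -> V=0
t=10: input=2 -> V=16
t=11: input=2 -> V=0 FIRE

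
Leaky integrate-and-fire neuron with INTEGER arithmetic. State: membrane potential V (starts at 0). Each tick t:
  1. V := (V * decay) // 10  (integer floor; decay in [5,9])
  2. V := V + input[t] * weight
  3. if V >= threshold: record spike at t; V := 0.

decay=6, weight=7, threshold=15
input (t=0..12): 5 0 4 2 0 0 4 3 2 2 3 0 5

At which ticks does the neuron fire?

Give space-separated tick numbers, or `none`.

t=0: input=5 -> V=0 FIRE
t=1: input=0 -> V=0
t=2: input=4 -> V=0 FIRE
t=3: input=2 -> V=14
t=4: input=0 -> V=8
t=5: input=0 -> V=4
t=6: input=4 -> V=0 FIRE
t=7: input=3 -> V=0 FIRE
t=8: input=2 -> V=14
t=9: input=2 -> V=0 FIRE
t=10: input=3 -> V=0 FIRE
t=11: input=0 -> V=0
t=12: input=5 -> V=0 FIRE

Answer: 0 2 6 7 9 10 12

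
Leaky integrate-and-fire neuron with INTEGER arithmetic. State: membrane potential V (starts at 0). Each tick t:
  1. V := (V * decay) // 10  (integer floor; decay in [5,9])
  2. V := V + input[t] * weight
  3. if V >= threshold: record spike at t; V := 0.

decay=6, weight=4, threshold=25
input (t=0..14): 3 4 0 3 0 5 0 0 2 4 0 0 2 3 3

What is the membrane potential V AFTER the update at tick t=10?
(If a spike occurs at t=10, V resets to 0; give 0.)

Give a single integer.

t=0: input=3 -> V=12
t=1: input=4 -> V=23
t=2: input=0 -> V=13
t=3: input=3 -> V=19
t=4: input=0 -> V=11
t=5: input=5 -> V=0 FIRE
t=6: input=0 -> V=0
t=7: input=0 -> V=0
t=8: input=2 -> V=8
t=9: input=4 -> V=20
t=10: input=0 -> V=12
t=11: input=0 -> V=7
t=12: input=2 -> V=12
t=13: input=3 -> V=19
t=14: input=3 -> V=23

Answer: 12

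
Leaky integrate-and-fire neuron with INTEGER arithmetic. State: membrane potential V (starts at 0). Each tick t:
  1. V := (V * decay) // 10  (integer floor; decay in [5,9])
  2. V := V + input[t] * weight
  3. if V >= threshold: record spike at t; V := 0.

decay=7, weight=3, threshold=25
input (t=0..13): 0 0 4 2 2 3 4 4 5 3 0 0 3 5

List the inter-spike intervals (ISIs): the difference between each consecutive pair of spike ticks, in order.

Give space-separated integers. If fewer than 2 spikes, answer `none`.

Answer: 3

Derivation:
t=0: input=0 -> V=0
t=1: input=0 -> V=0
t=2: input=4 -> V=12
t=3: input=2 -> V=14
t=4: input=2 -> V=15
t=5: input=3 -> V=19
t=6: input=4 -> V=0 FIRE
t=7: input=4 -> V=12
t=8: input=5 -> V=23
t=9: input=3 -> V=0 FIRE
t=10: input=0 -> V=0
t=11: input=0 -> V=0
t=12: input=3 -> V=9
t=13: input=5 -> V=21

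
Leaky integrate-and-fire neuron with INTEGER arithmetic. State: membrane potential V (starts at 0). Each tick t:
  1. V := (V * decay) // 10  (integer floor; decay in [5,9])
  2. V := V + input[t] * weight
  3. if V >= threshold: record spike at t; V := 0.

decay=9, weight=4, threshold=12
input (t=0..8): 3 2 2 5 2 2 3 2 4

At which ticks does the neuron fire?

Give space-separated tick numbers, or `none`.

t=0: input=3 -> V=0 FIRE
t=1: input=2 -> V=8
t=2: input=2 -> V=0 FIRE
t=3: input=5 -> V=0 FIRE
t=4: input=2 -> V=8
t=5: input=2 -> V=0 FIRE
t=6: input=3 -> V=0 FIRE
t=7: input=2 -> V=8
t=8: input=4 -> V=0 FIRE

Answer: 0 2 3 5 6 8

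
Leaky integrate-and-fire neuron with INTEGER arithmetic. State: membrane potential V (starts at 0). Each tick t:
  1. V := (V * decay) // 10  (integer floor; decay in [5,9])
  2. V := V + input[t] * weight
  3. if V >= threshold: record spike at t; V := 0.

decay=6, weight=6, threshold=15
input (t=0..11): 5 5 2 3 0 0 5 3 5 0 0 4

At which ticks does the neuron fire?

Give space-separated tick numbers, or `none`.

Answer: 0 1 3 6 7 8 11

Derivation:
t=0: input=5 -> V=0 FIRE
t=1: input=5 -> V=0 FIRE
t=2: input=2 -> V=12
t=3: input=3 -> V=0 FIRE
t=4: input=0 -> V=0
t=5: input=0 -> V=0
t=6: input=5 -> V=0 FIRE
t=7: input=3 -> V=0 FIRE
t=8: input=5 -> V=0 FIRE
t=9: input=0 -> V=0
t=10: input=0 -> V=0
t=11: input=4 -> V=0 FIRE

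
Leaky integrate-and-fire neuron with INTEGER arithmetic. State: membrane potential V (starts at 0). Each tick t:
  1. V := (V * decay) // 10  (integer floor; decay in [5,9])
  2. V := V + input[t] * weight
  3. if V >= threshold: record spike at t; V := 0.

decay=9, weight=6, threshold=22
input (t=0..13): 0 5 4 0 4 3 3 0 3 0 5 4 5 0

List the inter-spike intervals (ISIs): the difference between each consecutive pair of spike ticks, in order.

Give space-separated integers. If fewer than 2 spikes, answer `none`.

Answer: 1 2 2 4 1 1

Derivation:
t=0: input=0 -> V=0
t=1: input=5 -> V=0 FIRE
t=2: input=4 -> V=0 FIRE
t=3: input=0 -> V=0
t=4: input=4 -> V=0 FIRE
t=5: input=3 -> V=18
t=6: input=3 -> V=0 FIRE
t=7: input=0 -> V=0
t=8: input=3 -> V=18
t=9: input=0 -> V=16
t=10: input=5 -> V=0 FIRE
t=11: input=4 -> V=0 FIRE
t=12: input=5 -> V=0 FIRE
t=13: input=0 -> V=0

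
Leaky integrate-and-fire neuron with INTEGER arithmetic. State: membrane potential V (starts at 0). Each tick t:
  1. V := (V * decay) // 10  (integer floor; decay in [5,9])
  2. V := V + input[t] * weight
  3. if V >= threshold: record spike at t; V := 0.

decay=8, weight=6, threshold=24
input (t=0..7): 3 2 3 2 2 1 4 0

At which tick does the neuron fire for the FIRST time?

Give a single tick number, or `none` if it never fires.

Answer: 1

Derivation:
t=0: input=3 -> V=18
t=1: input=2 -> V=0 FIRE
t=2: input=3 -> V=18
t=3: input=2 -> V=0 FIRE
t=4: input=2 -> V=12
t=5: input=1 -> V=15
t=6: input=4 -> V=0 FIRE
t=7: input=0 -> V=0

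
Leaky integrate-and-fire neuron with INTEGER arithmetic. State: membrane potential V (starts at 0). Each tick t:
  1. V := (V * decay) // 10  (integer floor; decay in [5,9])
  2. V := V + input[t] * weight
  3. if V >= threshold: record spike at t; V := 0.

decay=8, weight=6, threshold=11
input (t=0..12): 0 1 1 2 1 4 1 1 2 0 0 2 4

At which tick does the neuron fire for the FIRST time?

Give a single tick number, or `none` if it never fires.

t=0: input=0 -> V=0
t=1: input=1 -> V=6
t=2: input=1 -> V=10
t=3: input=2 -> V=0 FIRE
t=4: input=1 -> V=6
t=5: input=4 -> V=0 FIRE
t=6: input=1 -> V=6
t=7: input=1 -> V=10
t=8: input=2 -> V=0 FIRE
t=9: input=0 -> V=0
t=10: input=0 -> V=0
t=11: input=2 -> V=0 FIRE
t=12: input=4 -> V=0 FIRE

Answer: 3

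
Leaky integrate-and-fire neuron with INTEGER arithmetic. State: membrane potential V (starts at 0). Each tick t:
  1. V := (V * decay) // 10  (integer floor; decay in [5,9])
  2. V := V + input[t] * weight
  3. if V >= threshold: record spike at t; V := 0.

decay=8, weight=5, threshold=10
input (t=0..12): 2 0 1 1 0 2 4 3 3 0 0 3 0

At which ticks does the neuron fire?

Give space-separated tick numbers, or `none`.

t=0: input=2 -> V=0 FIRE
t=1: input=0 -> V=0
t=2: input=1 -> V=5
t=3: input=1 -> V=9
t=4: input=0 -> V=7
t=5: input=2 -> V=0 FIRE
t=6: input=4 -> V=0 FIRE
t=7: input=3 -> V=0 FIRE
t=8: input=3 -> V=0 FIRE
t=9: input=0 -> V=0
t=10: input=0 -> V=0
t=11: input=3 -> V=0 FIRE
t=12: input=0 -> V=0

Answer: 0 5 6 7 8 11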